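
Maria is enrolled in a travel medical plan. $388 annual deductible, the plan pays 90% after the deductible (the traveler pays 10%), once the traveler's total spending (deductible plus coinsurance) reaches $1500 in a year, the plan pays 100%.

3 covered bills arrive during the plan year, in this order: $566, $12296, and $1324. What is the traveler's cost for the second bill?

$1094.20

#1 ($566): $388 finishes the deductible; $178 goes to coinsurance; coinsurance $178 × 10% = $17.80. Traveler pays $405.80; OOP now $405.80.
#2 ($12296): deductible met; 10% of $12296 = $1229.60. OOP would hit $1635.40 > $1500, so the cap limits the traveler to $1500 − $405.80 = $1094.20.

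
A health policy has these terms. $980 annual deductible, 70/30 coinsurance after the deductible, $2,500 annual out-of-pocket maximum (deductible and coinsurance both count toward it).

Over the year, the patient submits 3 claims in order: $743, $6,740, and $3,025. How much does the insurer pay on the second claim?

$4,983

Claim 1 ($743): fully absorbed by the deductible. Patient owes $743 (running OOP $743). Insurer: $743 − $743 = $0.
Claim 2 ($6,740): deductible takes $237, $6,503 remains; patient's 30% is $1,950.90. Together that's $237 + $1,950.90 = $2,187.90. That would push OOP to $2,930.90, over the $2,500 cap, so patient pays $2,500 − $743 = $1,757. Insurer: $6,740 − $1,757 = $4,983.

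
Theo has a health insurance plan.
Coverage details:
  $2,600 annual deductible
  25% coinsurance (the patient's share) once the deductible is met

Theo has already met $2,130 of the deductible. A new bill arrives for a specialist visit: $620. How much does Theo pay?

$507.50

$2,130 of the $2,600 deductible is already met, leaving $470.
After the $470 deductible portion, $620 − $470 = $150 is subject to coinsurance.
Coinsurance: $150 × 25% = $37.50.
So the patient owes $470 + $37.50 = $507.50.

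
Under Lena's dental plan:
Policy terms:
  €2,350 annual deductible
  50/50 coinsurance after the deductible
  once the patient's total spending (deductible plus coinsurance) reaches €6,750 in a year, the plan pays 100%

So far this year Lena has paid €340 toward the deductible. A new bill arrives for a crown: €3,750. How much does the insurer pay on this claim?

€870

Remaining deductible: €2,350 − €340 = €2,010.
After the €2,010 deductible portion, €3,750 − €2,010 = €1,740 is subject to coinsurance.
Patient's 50% share of €1,740 is €870.
That puts the patient's cost at €2,010 + €870 = €2,880 before any cap.
Total out-of-pocket so far would be €340 + €2,880 = €3,220, below the €6,750 cap — no reduction.
The plan picks up €3,750 − €2,880 = €870.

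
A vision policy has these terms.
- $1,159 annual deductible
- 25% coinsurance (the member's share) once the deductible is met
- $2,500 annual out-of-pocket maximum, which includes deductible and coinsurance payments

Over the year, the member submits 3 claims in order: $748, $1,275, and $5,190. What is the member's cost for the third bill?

$1,125

Claim 1 — $748: all of it applies to the deductible. Member pays $748; OOP now $748.
Claim 2 — $1,275: deductible takes $411, $864 remains; 25% of $864 = $216. Member owes $627 (running OOP $1,375).
Claim 3 — $5,190: deductible already satisfied, so member's share is 25% × $5,190 = $1,297.50. That would push OOP to $2,672.50, over the $2,500 cap, so member pays $2,500 − $1,375 = $1,125.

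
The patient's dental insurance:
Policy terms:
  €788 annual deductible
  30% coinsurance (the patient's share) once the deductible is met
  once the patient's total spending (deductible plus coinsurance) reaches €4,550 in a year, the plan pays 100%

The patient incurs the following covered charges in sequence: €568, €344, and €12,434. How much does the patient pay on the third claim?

#1 (€568): all of it applies to the deductible. Patient owes €568 (running OOP €568).
#2 (€344): deductible takes €220, €124 remains; 30% of €124 = €37.20. Patient owes €257.20 (running OOP €825.20).
#3 (€12,434): 30% coinsurance on €12,434 = €3,730.20. Adding that to €825.20 gives €4,555.40, past the €4,550 cap; patient pays only €4,550 − €825.20 = €3,724.80.

€3,724.80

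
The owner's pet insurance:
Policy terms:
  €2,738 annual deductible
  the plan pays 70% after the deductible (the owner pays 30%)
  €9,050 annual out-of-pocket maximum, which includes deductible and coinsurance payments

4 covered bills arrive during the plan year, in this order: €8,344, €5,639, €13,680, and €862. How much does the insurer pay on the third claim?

#1 (€8,344): €2,738 finishes the deductible; €5,606 goes to coinsurance; 30% of €5,606 = €1,681.80. Owner pays €4,419.80; OOP now €4,419.80. Insurer: €8,344 − €4,419.80 = €3,924.20.
#2 (€5,639): deductible met; 30% of €5,639 = €1,691.70. Cost to owner: €1,691.70. OOP to date €6,111.50. Plan pays €5,639 − €1,691.70 = €3,947.30.
#3 (€13,680): deductible met; 30% of €13,680 = €4,104. Adding that to €6,111.50 gives €10,215.50, past the €9,050 cap; owner pays only €9,050 − €6,111.50 = €2,938.50. Plan pays €13,680 − €2,938.50 = €10,741.50.

€10,741.50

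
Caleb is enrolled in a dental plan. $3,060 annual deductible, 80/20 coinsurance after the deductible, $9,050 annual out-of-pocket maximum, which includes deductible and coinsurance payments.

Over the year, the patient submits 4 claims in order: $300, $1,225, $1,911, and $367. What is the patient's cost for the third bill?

$1,610.20

#1 ($300): entire amount goes to the deductible. Patient pays $300; OOP now $300.
#2 ($1,225): entire amount goes to the deductible. Patient owes $1,225 (running OOP $1,525).
#3 ($1,911): deductible takes $1,535, $376 remains; coinsurance $376 × 20% = $75.20. Cost to patient: $1,610.20. OOP to date $3,135.20.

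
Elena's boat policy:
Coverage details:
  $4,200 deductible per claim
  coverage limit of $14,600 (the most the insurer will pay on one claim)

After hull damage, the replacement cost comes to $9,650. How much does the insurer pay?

Subtract the deductible: $9,650 − $4,200 = $5,450.
$5,450 is within the $14,600 limit, so the insurer pays $5,450.

$5,450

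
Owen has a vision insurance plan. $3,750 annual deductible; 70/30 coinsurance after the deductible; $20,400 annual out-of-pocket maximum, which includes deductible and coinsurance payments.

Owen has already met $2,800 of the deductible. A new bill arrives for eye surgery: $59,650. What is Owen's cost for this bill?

$17,600

Remaining deductible: $3,750 − $2,800 = $950.
That leaves $59,650 − $950 = $58,700 for coinsurance.
Member's 30% share of $58,700 is $17,610.
Member responsibility before any cap: $950 + $17,610 = $18,560.
Adding $18,560 to the $2,800 already spent would give $21,360, which exceeds the $20,400 cap; the member pays just $20,400 − $2,800 = $17,600.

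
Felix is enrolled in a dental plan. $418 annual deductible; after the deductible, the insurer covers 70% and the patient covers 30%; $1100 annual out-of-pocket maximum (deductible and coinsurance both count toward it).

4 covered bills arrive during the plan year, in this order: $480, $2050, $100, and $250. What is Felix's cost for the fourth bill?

#1 ($480): deductible takes $418, $62 remains; coinsurance $62 × 30% = $18.60. Patient owes $436.60 (running OOP $436.60).
#2 ($2050): deductible already satisfied, so patient's share is 30% × $2050 = $615. Cost to patient: $615. OOP to date $1051.60.
#3 ($100): deductible already satisfied, so patient's share is 30% × $100 = $30. Patient pays $30; OOP now $1081.60.
#4 ($250): deductible already satisfied, so patient's share is 30% × $250 = $75. OOP would hit $1156.60 > $1100, so the cap limits the patient to $1100 − $1081.60 = $18.40.

$18.40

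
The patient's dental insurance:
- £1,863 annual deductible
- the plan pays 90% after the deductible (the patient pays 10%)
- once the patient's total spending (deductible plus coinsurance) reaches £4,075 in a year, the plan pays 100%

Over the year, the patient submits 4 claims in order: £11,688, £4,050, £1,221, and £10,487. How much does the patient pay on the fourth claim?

Bill 1, £11,688: £1,863 to deductible, leaving £9,825; 10% of £9,825 = £982.50. Cost to patient: £2,845.50. OOP to date £2,845.50.
Bill 2, £4,050: 10% coinsurance on £4,050 = £405. Cost to patient: £405. OOP to date £3,250.50.
Bill 3, £1,221: 10% coinsurance on £1,221 = £122.10. Cost to patient: £122.10. OOP to date £3,372.60.
Bill 4, £10,487: 10% coinsurance on £10,487 = £1,048.70. OOP would hit £4,421.30 > £4,075, so the cap limits the patient to £4,075 − £3,372.60 = £702.40.

£702.40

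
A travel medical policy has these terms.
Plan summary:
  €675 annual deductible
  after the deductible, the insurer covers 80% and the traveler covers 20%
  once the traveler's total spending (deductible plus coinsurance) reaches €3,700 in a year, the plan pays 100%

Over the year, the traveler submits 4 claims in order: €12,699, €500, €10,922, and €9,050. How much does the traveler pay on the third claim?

Bill 1, €12,699: €675 to deductible, leaving €12,024; traveler's 20% is €2,404.80. Traveler pays €3,079.80; OOP now €3,079.80.
Bill 2, €500: deductible already satisfied, so traveler's share is 20% × €500 = €100. Traveler owes €100 (running OOP €3,179.80).
Bill 3, €10,922: 20% coinsurance on €10,922 = €2,184.40. Adding that to €3,179.80 gives €5,364.20, past the €3,700 cap; traveler pays only €3,700 − €3,179.80 = €520.20.

€520.20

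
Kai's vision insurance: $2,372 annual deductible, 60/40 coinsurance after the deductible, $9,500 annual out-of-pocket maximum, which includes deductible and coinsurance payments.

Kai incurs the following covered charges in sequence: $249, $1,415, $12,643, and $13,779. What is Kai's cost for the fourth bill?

Bill 1, $249: entire amount goes to the deductible. Member owes $249 (running OOP $249).
Bill 2, $1,415: fully absorbed by the deductible. Member owes $1,415 (running OOP $1,664).
Bill 3, $12,643: deductible takes $708, $11,935 remains; 40% of $11,935 = $4,774. Cost to member: $5,482. OOP to date $7,146.
Bill 4, $13,779: deductible already satisfied, so member's share is 40% × $13,779 = $5,511.60. That would push OOP to $12,657.60, over the $9,500 cap, so member pays $9,500 − $7,146 = $2,354.

$2,354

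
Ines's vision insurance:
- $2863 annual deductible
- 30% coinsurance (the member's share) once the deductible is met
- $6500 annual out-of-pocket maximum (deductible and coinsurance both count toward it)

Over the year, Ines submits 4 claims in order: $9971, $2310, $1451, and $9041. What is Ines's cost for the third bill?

Bill 1, $9971: $2863 to deductible, leaving $7108; 30% of $7108 = $2132.40. Member owes $4995.40 (running OOP $4995.40).
Bill 2, $2310: 30% coinsurance on $2310 = $693. Cost to member: $693. OOP to date $5688.40.
Bill 3, $1451: deductible met; 30% of $1451 = $435.30. Member pays $435.30; OOP now $6123.70.

$435.30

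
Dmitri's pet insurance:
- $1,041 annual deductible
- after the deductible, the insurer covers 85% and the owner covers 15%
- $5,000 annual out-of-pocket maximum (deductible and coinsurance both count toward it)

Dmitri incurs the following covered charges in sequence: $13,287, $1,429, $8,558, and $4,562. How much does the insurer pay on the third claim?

#1 ($13,287): $1,041 finishes the deductible; $12,246 goes to coinsurance; coinsurance $12,246 × 15% = $1,836.90. Owner owes $2,877.90 (running OOP $2,877.90). Insurer: $13,287 − $2,877.90 = $10,409.10.
#2 ($1,429): deductible met; 15% of $1,429 = $214.35. Owner pays $214.35; OOP now $3,092.25. Insurer: $1,429 − $214.35 = $1,214.65.
#3 ($8,558): deductible already satisfied, so owner's share is 15% × $8,558 = $1,283.70. Cost to owner: $1,283.70. OOP to date $4,375.95. Insurer: $8,558 − $1,283.70 = $7,274.30.

$7,274.30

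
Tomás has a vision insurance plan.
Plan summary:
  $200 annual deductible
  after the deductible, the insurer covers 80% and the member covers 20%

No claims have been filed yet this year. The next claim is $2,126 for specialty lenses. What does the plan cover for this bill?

Deductible not yet touched, so the first $200 of the bill goes to the deductible.
After the $200 deductible portion, $2,126 − $200 = $1,926 is subject to coinsurance.
Coinsurance: $1,926 × 20% = $385.20.
So the member owes $200 + $385.20 = $585.20.
The insurer covers the remainder: $2,126 − $585.20 = $1,540.80.

$1,540.80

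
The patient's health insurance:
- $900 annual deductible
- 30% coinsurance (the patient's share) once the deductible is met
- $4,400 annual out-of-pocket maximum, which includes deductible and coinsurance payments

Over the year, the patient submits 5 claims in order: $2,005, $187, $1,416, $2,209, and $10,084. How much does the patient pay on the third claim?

$424.80

Claim 1 — $2,005: deductible takes $900, $1,105 remains; patient's 30% is $331.50. Cost to patient: $1,231.50. OOP to date $1,231.50.
Claim 2 — $187: 30% coinsurance on $187 = $56.10. Patient owes $56.10 (running OOP $1,287.60).
Claim 3 — $1,416: 30% coinsurance on $1,416 = $424.80. Patient pays $424.80; OOP now $1,712.40.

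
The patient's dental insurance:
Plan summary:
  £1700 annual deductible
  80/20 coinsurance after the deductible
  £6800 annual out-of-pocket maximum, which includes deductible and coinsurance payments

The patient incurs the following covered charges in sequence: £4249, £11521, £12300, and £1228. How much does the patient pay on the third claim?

£2286

Claim 1 (£4249): £1700 finishes the deductible; £2549 goes to coinsurance; patient's 20% is £509.80. Cost to patient: £2209.80. OOP to date £2209.80.
Claim 2 (£11521): deductible met; 20% of £11521 = £2304.20. Patient owes £2304.20 (running OOP £4514).
Claim 3 (£12300): deductible already satisfied, so patient's share is 20% × £12300 = £2460. That would push OOP to £6974, over the £6800 cap, so patient pays £6800 − £4514 = £2286.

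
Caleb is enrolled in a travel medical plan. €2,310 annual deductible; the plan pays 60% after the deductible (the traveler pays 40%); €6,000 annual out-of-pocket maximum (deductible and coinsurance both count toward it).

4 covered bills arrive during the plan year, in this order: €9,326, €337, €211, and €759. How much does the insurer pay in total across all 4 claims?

€4,993.80

Claim 1 — €9,326: €2,310 to deductible, leaving €7,016; 40% of €7,016 = €2,806.40. Traveler pays €5,116.40; OOP now €5,116.40. Insurer: €9,326 − €5,116.40 = €4,209.60.
Claim 2 — €337: deductible already satisfied, so traveler's share is 40% × €337 = €134.80. Cost to traveler: €134.80. OOP to date €5,251.20. Insurer: €337 − €134.80 = €202.20.
Claim 3 — €211: 40% coinsurance on €211 = €84.40. Traveler pays €84.40; OOP now €5,335.60. Insurer: €211 − €84.40 = €126.60.
Claim 4 — €759: deductible met; 40% of €759 = €303.60. Cost to traveler: €303.60. OOP to date €5,639.20. Plan pays €759 − €303.60 = €455.40.
Insurer total = bills − traveler's total = €10,633 − €5,639.20 = €4,993.80.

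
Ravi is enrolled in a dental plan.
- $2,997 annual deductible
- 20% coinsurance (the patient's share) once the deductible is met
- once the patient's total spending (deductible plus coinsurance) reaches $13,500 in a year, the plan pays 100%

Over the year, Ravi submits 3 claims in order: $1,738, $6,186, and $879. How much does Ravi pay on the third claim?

Claim 1 — $1,738: fully absorbed by the deductible. Patient owes $1,738 (running OOP $1,738).
Claim 2 — $6,186: $1,259 to deductible, leaving $4,927; patient's 20% is $985.40. Patient owes $2,244.40 (running OOP $3,982.40).
Claim 3 — $879: deductible already satisfied, so patient's share is 20% × $879 = $175.80. Patient pays $175.80; OOP now $4,158.20.

$175.80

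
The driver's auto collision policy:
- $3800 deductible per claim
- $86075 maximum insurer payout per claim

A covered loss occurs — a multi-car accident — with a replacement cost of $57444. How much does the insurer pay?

Less the $3800 deductible: $57444 − $3800 = $53644.
$53644 ≤ $86075, so the limit doesn't bind; insurer pays $53644.

$53644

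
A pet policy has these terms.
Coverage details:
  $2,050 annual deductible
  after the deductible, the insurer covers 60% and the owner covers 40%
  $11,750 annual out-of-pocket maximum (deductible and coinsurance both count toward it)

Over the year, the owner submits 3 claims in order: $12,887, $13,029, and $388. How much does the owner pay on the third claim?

$153.60

Claim 1 — $12,887: deductible takes $2,050, $10,837 remains; owner's 40% is $4,334.80. Cost to owner: $6,384.80. OOP to date $6,384.80.
Claim 2 — $13,029: deductible already satisfied, so owner's share is 40% × $13,029 = $5,211.60. Cost to owner: $5,211.60. OOP to date $11,596.40.
Claim 3 — $388: 40% coinsurance on $388 = $155.20. That would push OOP to $11,751.60, over the $11,750 cap, so owner pays $11,750 − $11,596.40 = $153.60.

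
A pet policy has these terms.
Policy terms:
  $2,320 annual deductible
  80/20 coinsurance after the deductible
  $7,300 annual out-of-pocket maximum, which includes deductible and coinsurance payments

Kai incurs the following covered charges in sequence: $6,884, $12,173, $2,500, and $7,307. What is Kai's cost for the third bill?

Bill 1, $6,884: $2,320 to deductible, leaving $4,564; owner's 20% is $912.80. Owner owes $3,232.80 (running OOP $3,232.80).
Bill 2, $12,173: deductible met; 20% of $12,173 = $2,434.60. Owner owes $2,434.60 (running OOP $5,667.40).
Bill 3, $2,500: deductible already satisfied, so owner's share is 20% × $2,500 = $500. Owner pays $500; OOP now $6,167.40.

$500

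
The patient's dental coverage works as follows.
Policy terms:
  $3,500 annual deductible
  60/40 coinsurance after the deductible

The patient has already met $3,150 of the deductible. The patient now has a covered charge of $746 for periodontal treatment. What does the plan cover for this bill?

$237.60

Remaining deductible: $3,500 − $3,150 = $350.
The remaining $396 (= $746 − $350) moves to coinsurance.
Coinsurance: $396 × 40% = $158.40.
So the patient owes $350 + $158.40 = $508.40.
The plan picks up $746 − $508.40 = $237.60.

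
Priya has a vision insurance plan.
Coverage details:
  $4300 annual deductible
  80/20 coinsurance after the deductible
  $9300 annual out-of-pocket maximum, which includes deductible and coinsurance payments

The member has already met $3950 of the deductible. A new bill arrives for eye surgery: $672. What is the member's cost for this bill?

$414.40

$3950 of the $4300 deductible is already met, leaving $350.
The remaining $322 (= $672 − $350) moves to coinsurance.
Coinsurance: $322 × 20% = $64.40.
That puts the member's cost at $350 + $64.40 = $414.40 before any cap.
Year-to-date out-of-pocket becomes $3950 + $414.40 = $4364.40, still under the $9300 maximum, so no cap applies.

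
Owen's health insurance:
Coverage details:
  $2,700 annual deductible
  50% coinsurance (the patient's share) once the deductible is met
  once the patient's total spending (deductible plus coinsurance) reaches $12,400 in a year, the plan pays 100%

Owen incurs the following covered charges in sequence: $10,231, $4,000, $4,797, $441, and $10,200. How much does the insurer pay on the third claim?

$2,398.50

#1 ($10,231): $2,700 to deductible, leaving $7,531; patient's 50% is $3,765.50. Patient owes $6,465.50 (running OOP $6,465.50). Plan pays $10,231 − $6,465.50 = $3,765.50.
#2 ($4,000): deductible already satisfied, so patient's share is 50% × $4,000 = $2,000. Patient pays $2,000; OOP now $8,465.50. Plan pays $4,000 − $2,000 = $2,000.
#3 ($4,797): deductible already satisfied, so patient's share is 50% × $4,797 = $2,398.50. Patient owes $2,398.50 (running OOP $10,864). Plan pays $4,797 − $2,398.50 = $2,398.50.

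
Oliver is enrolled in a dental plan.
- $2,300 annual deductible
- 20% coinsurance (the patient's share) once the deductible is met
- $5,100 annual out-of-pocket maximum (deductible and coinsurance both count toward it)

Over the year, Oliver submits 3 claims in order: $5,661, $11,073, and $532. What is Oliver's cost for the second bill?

$2,127.80

Claim 1 ($5,661): $2,300 to deductible, leaving $3,361; coinsurance $3,361 × 20% = $672.20. Patient owes $2,972.20 (running OOP $2,972.20).
Claim 2 ($11,073): 20% coinsurance on $11,073 = $2,214.60. That would push OOP to $5,186.80, over the $5,100 cap, so patient pays $5,100 − $2,972.20 = $2,127.80.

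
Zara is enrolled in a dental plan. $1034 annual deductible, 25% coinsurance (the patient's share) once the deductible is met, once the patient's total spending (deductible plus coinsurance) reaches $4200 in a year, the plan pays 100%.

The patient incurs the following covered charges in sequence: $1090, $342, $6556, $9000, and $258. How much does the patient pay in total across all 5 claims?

#1 ($1090): $1034 to deductible, leaving $56; 25% of $56 = $14. Patient owes $1048 (running OOP $1048).
#2 ($342): 25% coinsurance on $342 = $85.50. Cost to patient: $85.50. OOP to date $1133.50.
#3 ($6556): deductible already satisfied, so patient's share is 25% × $6556 = $1639. Patient pays $1639; OOP now $2772.50.
#4 ($9000): 25% coinsurance on $9000 = $2250. That would push OOP to $5022.50, over the $4200 cap, so patient pays $4200 − $2772.50 = $1427.50.
#5 ($258): deductible met; 25% of $258 = $64.50. Adding that to $4200 gives $4264.50, past the $4200 cap; patient pays only $4200 − $4200 = $0.
Summing the patient's payments: $1048 + $85.50 + $1639 + $1427.50 + $0 = $4200.

$4200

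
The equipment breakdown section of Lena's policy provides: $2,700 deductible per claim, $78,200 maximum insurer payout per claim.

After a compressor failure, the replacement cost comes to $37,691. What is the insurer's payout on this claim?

$34,991

After the deductible, $37,691 − $2,700 = $34,991 remains.
That's under the $78,200 cap, so the insurer reimburses the full $34,991.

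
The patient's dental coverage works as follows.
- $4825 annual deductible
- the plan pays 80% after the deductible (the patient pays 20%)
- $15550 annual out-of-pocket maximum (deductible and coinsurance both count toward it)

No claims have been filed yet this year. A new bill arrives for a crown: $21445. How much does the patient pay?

$8149

Nothing has been paid toward the $4825 deductible, so the first $4825 of this charge is applied there.
After the $4825 deductible portion, $21445 − $4825 = $16620 is subject to coinsurance.
Coinsurance: $16620 × 20% = $3324.
That puts the patient's cost at $4825 + $3324 = $8149 before any cap.
Year-to-date out-of-pocket becomes $0 + $8149 = $8149, still under the $15550 maximum, so no cap applies.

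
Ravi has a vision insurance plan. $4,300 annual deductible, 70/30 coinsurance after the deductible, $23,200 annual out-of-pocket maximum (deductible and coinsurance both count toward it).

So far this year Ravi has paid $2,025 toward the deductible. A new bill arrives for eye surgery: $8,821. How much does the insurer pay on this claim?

$2,025 of the $4,300 deductible is already met, leaving $2,275.
That leaves $8,821 − $2,275 = $6,546 for coinsurance.
30% of $6,546 = $1,963.80 falls to the member.
That puts the member's cost at $2,275 + $1,963.80 = $4,238.80 before any cap.
Cumulative spending $2,025 + $4,238.80 = $6,263.80 stays under the $23,200 maximum.
The insurer covers the remainder: $8,821 − $4,238.80 = $4,582.20.

$4,582.20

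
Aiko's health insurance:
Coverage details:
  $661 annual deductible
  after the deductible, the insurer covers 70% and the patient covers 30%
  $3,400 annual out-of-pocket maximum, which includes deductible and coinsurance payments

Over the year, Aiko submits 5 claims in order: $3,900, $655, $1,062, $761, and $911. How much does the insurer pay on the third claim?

Bill 1, $3,900: deductible takes $661, $3,239 remains; 30% of $3,239 = $971.70. Cost to patient: $1,632.70. OOP to date $1,632.70. Insurer: $3,900 − $1,632.70 = $2,267.30.
Bill 2, $655: deductible met; 30% of $655 = $196.50. Cost to patient: $196.50. OOP to date $1,829.20. Plan pays $655 − $196.50 = $458.50.
Bill 3, $1,062: 30% coinsurance on $1,062 = $318.60. Patient owes $318.60 (running OOP $2,147.80). Plan pays $1,062 − $318.60 = $743.40.

$743.40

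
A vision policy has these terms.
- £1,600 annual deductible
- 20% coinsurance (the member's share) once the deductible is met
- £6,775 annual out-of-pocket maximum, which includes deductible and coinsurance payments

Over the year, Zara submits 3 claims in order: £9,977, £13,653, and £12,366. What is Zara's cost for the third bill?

£769

Bill 1, £9,977: deductible takes £1,600, £8,377 remains; coinsurance £8,377 × 20% = £1,675.40. Cost to member: £3,275.40. OOP to date £3,275.40.
Bill 2, £13,653: 20% coinsurance on £13,653 = £2,730.60. Member owes £2,730.60 (running OOP £6,006).
Bill 3, £12,366: 20% coinsurance on £12,366 = £2,473.20. That would push OOP to £8,479.20, over the £6,775 cap, so member pays £6,775 − £6,006 = £769.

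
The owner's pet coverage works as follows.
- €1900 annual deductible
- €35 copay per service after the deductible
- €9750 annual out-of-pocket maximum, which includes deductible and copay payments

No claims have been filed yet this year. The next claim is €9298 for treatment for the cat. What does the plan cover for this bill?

Nothing has been paid toward the €1900 deductible, so the first €1900 of this charge is applied there.
The remaining €7398 (= €9298 − €1900) moves to the copay.
Copay on this service: €35.
So the owner owes €1900 + €35 = €1935 before any cap.
Cumulative spending €0 + €1935 = €1935 stays under the €9750 maximum.
Insurer pays the balance: €9298 − €1935 = €7363.

€7363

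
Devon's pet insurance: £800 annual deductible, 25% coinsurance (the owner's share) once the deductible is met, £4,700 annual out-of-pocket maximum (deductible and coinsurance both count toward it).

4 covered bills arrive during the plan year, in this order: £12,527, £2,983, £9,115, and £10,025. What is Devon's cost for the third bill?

£222.50

Claim 1 — £12,527: £800 to deductible, leaving £11,727; coinsurance £11,727 × 25% = £2,931.75. Owner owes £3,731.75 (running OOP £3,731.75).
Claim 2 — £2,983: deductible met; 25% of £2,983 = £745.75. Owner pays £745.75; OOP now £4,477.50.
Claim 3 — £9,115: deductible met; 25% of £9,115 = £2,278.75. OOP would hit £6,756.25 > £4,700, so the cap limits the owner to £4,700 − £4,477.50 = £222.50.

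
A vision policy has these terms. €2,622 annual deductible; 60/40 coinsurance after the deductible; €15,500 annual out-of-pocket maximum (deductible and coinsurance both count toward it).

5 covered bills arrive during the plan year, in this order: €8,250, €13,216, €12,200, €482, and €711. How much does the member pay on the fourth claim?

Claim 1 (€8,250): €2,622 to deductible, leaving €5,628; coinsurance €5,628 × 40% = €2,251.20. Member pays €4,873.20; OOP now €4,873.20.
Claim 2 (€13,216): deductible met; 40% of €13,216 = €5,286.40. Cost to member: €5,286.40. OOP to date €10,159.60.
Claim 3 (€12,200): 40% coinsurance on €12,200 = €4,880. Member owes €4,880 (running OOP €15,039.60).
Claim 4 (€482): 40% coinsurance on €482 = €192.80. Member pays €192.80; OOP now €15,232.40.

€192.80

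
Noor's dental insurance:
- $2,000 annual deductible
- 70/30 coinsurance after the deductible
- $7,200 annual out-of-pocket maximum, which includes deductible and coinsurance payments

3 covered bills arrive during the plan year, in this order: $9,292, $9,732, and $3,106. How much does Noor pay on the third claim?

$92.80

#1 ($9,292): deductible takes $2,000, $7,292 remains; patient's 30% is $2,187.60. Patient pays $4,187.60; OOP now $4,187.60.
#2 ($9,732): 30% coinsurance on $9,732 = $2,919.60. Cost to patient: $2,919.60. OOP to date $7,107.20.
#3 ($3,106): 30% coinsurance on $3,106 = $931.80. That would push OOP to $8,039, over the $7,200 cap, so patient pays $7,200 − $7,107.20 = $92.80.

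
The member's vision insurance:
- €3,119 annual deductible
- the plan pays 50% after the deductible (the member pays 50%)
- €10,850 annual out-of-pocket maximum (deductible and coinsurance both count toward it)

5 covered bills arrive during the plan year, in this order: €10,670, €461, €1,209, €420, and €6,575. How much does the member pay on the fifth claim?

#1 (€10,670): €3,119 to deductible, leaving €7,551; member's 50% is €3,775.50. Cost to member: €6,894.50. OOP to date €6,894.50.
#2 (€461): deductible already satisfied, so member's share is 50% × €461 = €230.50. Member pays €230.50; OOP now €7,125.
#3 (€1,209): deductible already satisfied, so member's share is 50% × €1,209 = €604.50. Member pays €604.50; OOP now €7,729.50.
#4 (€420): deductible already satisfied, so member's share is 50% × €420 = €210. Member owes €210 (running OOP €7,939.50).
#5 (€6,575): deductible met; 50% of €6,575 = €3,287.50. OOP would hit €11,227 > €10,850, so the cap limits the member to €10,850 − €7,939.50 = €2,910.50.

€2,910.50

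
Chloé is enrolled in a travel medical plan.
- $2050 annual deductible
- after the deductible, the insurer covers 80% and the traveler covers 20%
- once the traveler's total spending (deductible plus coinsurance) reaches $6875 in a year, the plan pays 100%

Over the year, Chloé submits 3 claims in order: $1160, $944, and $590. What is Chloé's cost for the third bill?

Claim 1 ($1160): all of it applies to the deductible. Cost to traveler: $1160. OOP to date $1160.
Claim 2 ($944): $890 to deductible, leaving $54; 20% of $54 = $10.80. Cost to traveler: $900.80. OOP to date $2060.80.
Claim 3 ($590): deductible met; 20% of $590 = $118. Traveler owes $118 (running OOP $2178.80).

$118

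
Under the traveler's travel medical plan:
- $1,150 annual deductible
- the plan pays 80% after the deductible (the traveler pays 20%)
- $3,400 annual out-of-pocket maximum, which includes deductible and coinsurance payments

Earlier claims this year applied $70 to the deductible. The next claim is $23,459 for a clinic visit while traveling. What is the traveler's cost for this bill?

$3,330

Remaining deductible: $1,150 − $70 = $1,080.
The remaining $22,379 (= $23,459 − $1,080) moves to coinsurance.
20% of $22,379 = $4,475.80 falls to the traveler.
That puts the traveler's cost at $1,080 + $4,475.80 = $5,555.80 before any cap.
Adding $5,555.80 to the $70 already spent would give $5,625.80, which exceeds the $3,400 cap; the traveler pays just $3,400 − $70 = $3,330.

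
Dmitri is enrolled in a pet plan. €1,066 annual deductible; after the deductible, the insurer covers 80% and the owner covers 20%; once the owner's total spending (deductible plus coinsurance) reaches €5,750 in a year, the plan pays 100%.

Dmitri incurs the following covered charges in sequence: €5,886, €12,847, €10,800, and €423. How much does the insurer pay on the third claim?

#1 (€5,886): €1,066 to deductible, leaving €4,820; 20% of €4,820 = €964. Cost to owner: €2,030. OOP to date €2,030. Plan pays €5,886 − €2,030 = €3,856.
#2 (€12,847): deductible already satisfied, so owner's share is 20% × €12,847 = €2,569.40. Owner pays €2,569.40; OOP now €4,599.40. Plan pays €12,847 − €2,569.40 = €10,277.60.
#3 (€10,800): 20% coinsurance on €10,800 = €2,160. That would push OOP to €6,759.40, over the €5,750 cap, so owner pays €5,750 − €4,599.40 = €1,150.60. Insurer: €10,800 − €1,150.60 = €9,649.40.

€9,649.40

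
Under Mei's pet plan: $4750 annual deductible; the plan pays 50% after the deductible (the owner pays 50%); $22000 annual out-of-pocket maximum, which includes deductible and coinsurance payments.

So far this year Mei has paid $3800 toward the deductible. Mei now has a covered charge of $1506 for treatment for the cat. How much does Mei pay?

$1228

$3800 of the $4750 deductible is already met, leaving $950.
After the $950 deductible portion, $1506 − $950 = $556 is subject to coinsurance.
50% of $556 = $278 falls to the owner.
That puts the owner's cost at $950 + $278 = $1228 before any cap.
Cumulative spending $3800 + $1228 = $5028 stays under the $22000 maximum.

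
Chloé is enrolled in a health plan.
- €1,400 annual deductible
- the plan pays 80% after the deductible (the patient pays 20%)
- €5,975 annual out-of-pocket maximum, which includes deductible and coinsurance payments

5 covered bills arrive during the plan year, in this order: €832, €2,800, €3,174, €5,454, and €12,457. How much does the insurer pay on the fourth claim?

#1 (€832): fully absorbed by the deductible. Patient owes €832 (running OOP €832). Insurer: €832 − €832 = €0.
#2 (€2,800): deductible takes €568, €2,232 remains; coinsurance €2,232 × 20% = €446.40. Cost to patient: €1,014.40. OOP to date €1,846.40. Insurer: €2,800 − €1,014.40 = €1,785.60.
#3 (€3,174): 20% coinsurance on €3,174 = €634.80. Patient pays €634.80; OOP now €2,481.20. Plan pays €3,174 − €634.80 = €2,539.20.
#4 (€5,454): 20% coinsurance on €5,454 = €1,090.80. Cost to patient: €1,090.80. OOP to date €3,572. Plan pays €5,454 − €1,090.80 = €4,363.20.

€4,363.20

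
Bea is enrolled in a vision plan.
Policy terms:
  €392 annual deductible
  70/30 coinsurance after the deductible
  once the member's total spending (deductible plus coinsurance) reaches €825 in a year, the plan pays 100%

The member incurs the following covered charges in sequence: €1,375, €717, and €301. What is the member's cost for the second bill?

€138.10

Claim 1 — €1,375: €392 finishes the deductible; €983 goes to coinsurance; coinsurance €983 × 30% = €294.90. Cost to member: €686.90. OOP to date €686.90.
Claim 2 — €717: deductible already satisfied, so member's share is 30% × €717 = €215.10. That would push OOP to €902, over the €825 cap, so member pays €825 − €686.90 = €138.10.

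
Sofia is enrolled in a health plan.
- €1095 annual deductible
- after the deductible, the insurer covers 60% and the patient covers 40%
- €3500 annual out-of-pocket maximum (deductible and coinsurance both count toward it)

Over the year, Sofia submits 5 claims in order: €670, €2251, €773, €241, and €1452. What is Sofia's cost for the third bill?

€309.20

Bill 1, €670: entire amount goes to the deductible. Patient owes €670 (running OOP €670).
Bill 2, €2251: deductible takes €425, €1826 remains; coinsurance €1826 × 40% = €730.40. Patient pays €1155.40; OOP now €1825.40.
Bill 3, €773: deductible met; 40% of €773 = €309.20. Patient pays €309.20; OOP now €2134.60.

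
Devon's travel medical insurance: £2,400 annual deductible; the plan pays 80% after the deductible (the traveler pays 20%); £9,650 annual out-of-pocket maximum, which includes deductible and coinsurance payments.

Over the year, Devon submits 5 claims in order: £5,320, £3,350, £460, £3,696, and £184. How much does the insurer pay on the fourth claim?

Bill 1, £5,320: deductible takes £2,400, £2,920 remains; coinsurance £2,920 × 20% = £584. Traveler pays £2,984; OOP now £2,984. Insurer: £5,320 − £2,984 = £2,336.
Bill 2, £3,350: 20% coinsurance on £3,350 = £670. Cost to traveler: £670. OOP to date £3,654. Plan pays £3,350 − £670 = £2,680.
Bill 3, £460: deductible met; 20% of £460 = £92. Cost to traveler: £92. OOP to date £3,746. Plan pays £460 − £92 = £368.
Bill 4, £3,696: deductible already satisfied, so traveler's share is 20% × £3,696 = £739.20. Cost to traveler: £739.20. OOP to date £4,485.20. Insurer: £3,696 − £739.20 = £2,956.80.

£2,956.80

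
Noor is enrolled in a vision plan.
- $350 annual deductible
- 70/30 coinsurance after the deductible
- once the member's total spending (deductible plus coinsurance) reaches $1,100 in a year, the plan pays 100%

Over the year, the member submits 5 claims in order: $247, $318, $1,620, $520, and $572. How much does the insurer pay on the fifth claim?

$528.50

Claim 1 — $247: entire amount goes to the deductible. Cost to member: $247. OOP to date $247. Insurer: $247 − $247 = $0.
Claim 2 — $318: $103 to deductible, leaving $215; member's 30% is $64.50. Cost to member: $167.50. OOP to date $414.50. Insurer: $318 − $167.50 = $150.50.
Claim 3 — $1,620: deductible already satisfied, so member's share is 30% × $1,620 = $486. Member owes $486 (running OOP $900.50). Insurer: $1,620 − $486 = $1,134.
Claim 4 — $520: deductible already satisfied, so member's share is 30% × $520 = $156. Member pays $156; OOP now $1,056.50. Insurer: $520 − $156 = $364.
Claim 5 — $572: 30% coinsurance on $572 = $171.60. That would push OOP to $1,228.10, over the $1,100 cap, so member pays $1,100 − $1,056.50 = $43.50. Plan pays $572 − $43.50 = $528.50.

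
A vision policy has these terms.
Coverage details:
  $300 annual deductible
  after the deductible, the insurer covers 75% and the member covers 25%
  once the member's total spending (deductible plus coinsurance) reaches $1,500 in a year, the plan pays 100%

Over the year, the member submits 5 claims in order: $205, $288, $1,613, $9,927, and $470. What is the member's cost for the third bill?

#1 ($205): all of it applies to the deductible. Member owes $205 (running OOP $205).
#2 ($288): deductible takes $95, $193 remains; member's 25% is $48.25. Member owes $143.25 (running OOP $348.25).
#3 ($1,613): 25% coinsurance on $1,613 = $403.25. Cost to member: $403.25. OOP to date $751.50.

$403.25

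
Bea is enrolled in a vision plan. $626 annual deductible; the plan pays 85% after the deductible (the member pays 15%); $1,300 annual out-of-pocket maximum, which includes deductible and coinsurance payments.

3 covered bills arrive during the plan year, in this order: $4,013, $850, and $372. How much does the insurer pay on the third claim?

Claim 1 — $4,013: $626 finishes the deductible; $3,387 goes to coinsurance; 15% of $3,387 = $508.05. Cost to member: $1,134.05. OOP to date $1,134.05. Insurer: $4,013 − $1,134.05 = $2,878.95.
Claim 2 — $850: deductible met; 15% of $850 = $127.50. Member pays $127.50; OOP now $1,261.55. Plan pays $850 − $127.50 = $722.50.
Claim 3 — $372: deductible met; 15% of $372 = $55.80. That would push OOP to $1,317.35, over the $1,300 cap, so member pays $1,300 − $1,261.55 = $38.45. Insurer: $372 − $38.45 = $333.55.

$333.55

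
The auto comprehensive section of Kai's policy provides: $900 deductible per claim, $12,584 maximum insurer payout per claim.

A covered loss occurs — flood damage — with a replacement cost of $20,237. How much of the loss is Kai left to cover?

After the deductible, $20,237 − $900 = $19,337 remains.
The $12,584 per-incident cap binds; insurer pays $12,584.
The policyholder bears the rest of the original loss: $20,237 − $12,584 = $7,653.

$7,653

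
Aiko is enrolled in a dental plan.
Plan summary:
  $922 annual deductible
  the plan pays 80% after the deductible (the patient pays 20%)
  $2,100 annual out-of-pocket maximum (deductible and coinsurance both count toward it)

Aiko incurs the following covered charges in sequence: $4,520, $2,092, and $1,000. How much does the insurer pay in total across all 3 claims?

#1 ($4,520): $922 finishes the deductible; $3,598 goes to coinsurance; patient's 20% is $719.60. Cost to patient: $1,641.60. OOP to date $1,641.60. Insurer: $4,520 − $1,641.60 = $2,878.40.
#2 ($2,092): deductible already satisfied, so patient's share is 20% × $2,092 = $418.40. Cost to patient: $418.40. OOP to date $2,060. Insurer: $2,092 − $418.40 = $1,673.60.
#3 ($1,000): deductible met; 20% of $1,000 = $200. OOP would hit $2,260 > $2,100, so the cap limits the patient to $2,100 − $2,060 = $40. Insurer: $1,000 − $40 = $960.
Insurer total = bills − patient's total = $7,612 − $2,100 = $5,512.

$5,512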